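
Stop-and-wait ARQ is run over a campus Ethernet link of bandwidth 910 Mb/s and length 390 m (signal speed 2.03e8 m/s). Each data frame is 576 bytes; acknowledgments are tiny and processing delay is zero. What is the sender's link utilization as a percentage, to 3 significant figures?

56.9 %

t_tx = L/R = 4608/910000000 = 5.06374e-06 s.
t_prop = 390/2.03e+08 = 1.92118e-06 s; RTT = 3.84236e-06 s.
Cycle = t_tx + RTT = 8.9061e-06 s.
Utilization = t_tx / cycle = 5.06374e-06/8.9061e-06 = 56.9 %.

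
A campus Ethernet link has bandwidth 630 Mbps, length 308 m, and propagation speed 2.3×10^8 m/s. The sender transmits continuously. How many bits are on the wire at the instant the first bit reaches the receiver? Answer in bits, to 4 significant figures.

Propagation delay = 308 / 2.3e+08 = 1.33913e-06 s.
BDP = R × t_prop = 630000000 × 1.33913e-06 = 843.652 bits.

843.7 bits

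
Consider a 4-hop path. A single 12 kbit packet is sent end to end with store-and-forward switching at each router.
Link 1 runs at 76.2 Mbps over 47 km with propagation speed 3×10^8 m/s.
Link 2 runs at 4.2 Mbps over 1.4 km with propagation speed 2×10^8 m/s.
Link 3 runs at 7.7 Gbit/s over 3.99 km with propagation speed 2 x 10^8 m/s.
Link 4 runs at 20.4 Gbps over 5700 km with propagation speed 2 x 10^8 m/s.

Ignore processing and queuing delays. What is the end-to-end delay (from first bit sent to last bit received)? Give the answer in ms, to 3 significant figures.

31.7 ms

L = 12000 bits.
Transmission delays (L/R per hop): 0.15748, 2.85714, 0.00155844, 0.000588235 ms; sum = 3.01677 ms.
Propagation delays (d/s per hop): 0.156667, 0.007, 0.01995, 28.5 ms; sum = 28.6836 ms.
End-to-end = 31.7 ms.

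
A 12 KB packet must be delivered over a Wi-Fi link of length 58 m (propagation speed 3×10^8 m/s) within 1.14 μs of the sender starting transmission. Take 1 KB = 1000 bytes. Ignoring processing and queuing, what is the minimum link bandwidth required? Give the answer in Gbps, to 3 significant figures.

101 Gbps

L = 96000 bits.
Propagation delay = 58 / 300000000 = 0.193333 μs.
Transmission budget = 1.14 − 0.193333 = 0.946667 μs.
R ≥ L / t_tx = 96000 bits / 9.46667e-07 s = 101 Gbps.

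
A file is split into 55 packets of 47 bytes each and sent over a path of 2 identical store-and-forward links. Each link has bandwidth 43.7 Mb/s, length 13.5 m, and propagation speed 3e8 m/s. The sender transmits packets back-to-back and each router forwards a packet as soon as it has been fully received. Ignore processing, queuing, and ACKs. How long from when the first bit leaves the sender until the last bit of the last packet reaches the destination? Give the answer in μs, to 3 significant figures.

482 μs

Per-hop transmission t_tx = L/R = 376/43700000 = 8.60412 μs.
Per-hop propagation t_prop = 13.5/300000000 = 0.045 μs.
Pipeline fill: first packet needs 2·t_tx to clear all hops; remaining 54 packets each add one t_tx.
Total = (2+55-1)·t_tx + 2·t_prop = 56·8.60412 + 2·0.045 = 482 μs.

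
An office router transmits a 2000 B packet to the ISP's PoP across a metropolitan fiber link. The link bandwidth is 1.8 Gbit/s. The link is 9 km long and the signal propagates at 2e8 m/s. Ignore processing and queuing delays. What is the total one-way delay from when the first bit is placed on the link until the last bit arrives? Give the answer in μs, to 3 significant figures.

53.9 μs

L = 2000 × 8 = 16000 bits.
Transmission delay = L/R = 16000 / 1800000000 = 8.88889 μs.
Propagation delay = d/s = 9000 m / 200000000 m/s = 45 μs.
Total = 53.9 μs.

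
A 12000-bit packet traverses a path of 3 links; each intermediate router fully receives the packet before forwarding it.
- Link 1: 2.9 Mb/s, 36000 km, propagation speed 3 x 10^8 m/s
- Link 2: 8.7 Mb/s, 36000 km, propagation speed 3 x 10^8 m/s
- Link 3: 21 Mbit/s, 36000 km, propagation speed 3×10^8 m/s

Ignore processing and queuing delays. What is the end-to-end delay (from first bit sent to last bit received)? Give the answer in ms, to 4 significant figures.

Transmission delays (L/R per hop): 4.13793, 1.37931, 0.571429 ms; sum = 6.08867 ms.
Propagation delays (d/s per hop): 120, 120, 120 ms; sum = 360 ms.
End-to-end = 366.1 ms.

366.1 ms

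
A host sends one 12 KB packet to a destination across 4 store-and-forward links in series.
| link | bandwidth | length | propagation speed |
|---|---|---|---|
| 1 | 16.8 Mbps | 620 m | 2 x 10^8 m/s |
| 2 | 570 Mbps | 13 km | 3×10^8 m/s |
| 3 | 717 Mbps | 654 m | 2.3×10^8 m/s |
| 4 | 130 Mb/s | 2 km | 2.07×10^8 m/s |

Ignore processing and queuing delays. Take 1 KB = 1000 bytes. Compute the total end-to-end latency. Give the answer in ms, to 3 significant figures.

6.81 ms

L = 96000 bits.
Transmission delays (L/R per hop): 5.71429, 0.168421, 0.133891, 0.738462 ms; sum = 6.75506 ms.
Propagation delays (d/s per hop): 0.0031, 0.0433333, 0.00284348, 0.00966184 ms; sum = 0.0589386 ms.
End-to-end = 6.81 ms.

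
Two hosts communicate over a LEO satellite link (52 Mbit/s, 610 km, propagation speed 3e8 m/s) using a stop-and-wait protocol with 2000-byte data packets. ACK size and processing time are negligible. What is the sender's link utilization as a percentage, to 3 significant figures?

7.03 %

t_tx = L/R = 16000/52000000 = 0.000307692 s.
t_prop = 610000/300000000 = 0.00203333 s; RTT = 0.00406667 s.
Cycle = t_tx + RTT = 0.00437436 s.
Utilization = t_tx / cycle = 0.000307692/0.00437436 = 7.03 %.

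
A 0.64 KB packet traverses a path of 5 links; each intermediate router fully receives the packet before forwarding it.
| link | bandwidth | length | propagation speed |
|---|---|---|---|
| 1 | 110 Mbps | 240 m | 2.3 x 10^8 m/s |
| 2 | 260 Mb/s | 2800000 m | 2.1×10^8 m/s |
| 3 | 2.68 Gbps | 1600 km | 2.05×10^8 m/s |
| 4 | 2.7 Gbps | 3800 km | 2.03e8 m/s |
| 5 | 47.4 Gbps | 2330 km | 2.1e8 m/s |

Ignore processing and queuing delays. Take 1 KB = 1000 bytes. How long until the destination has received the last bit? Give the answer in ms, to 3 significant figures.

L = 5120 bits.
Transmission delays (L/R per hop): 0.0465455, 0.0196923, 0.00191045, 0.0018963, 0.000108017 ms; sum = 0.0701525 ms.
Propagation delays (d/s per hop): 0.00104348, 13.3333, 7.80488, 18.7192, 11.0952 ms; sum = 50.9537 ms.
End-to-end = 51.0 ms.

51.0 ms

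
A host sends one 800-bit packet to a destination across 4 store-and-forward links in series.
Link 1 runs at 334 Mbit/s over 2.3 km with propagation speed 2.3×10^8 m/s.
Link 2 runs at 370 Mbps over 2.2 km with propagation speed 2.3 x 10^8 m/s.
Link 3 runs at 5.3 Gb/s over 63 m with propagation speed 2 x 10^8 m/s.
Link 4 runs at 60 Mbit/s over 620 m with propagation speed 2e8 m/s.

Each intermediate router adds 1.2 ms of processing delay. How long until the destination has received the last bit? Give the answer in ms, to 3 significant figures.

3.64 ms

Transmission delays (L/R per hop): 0.00239521, 0.00216216, 0.000150943, 0.0133333 ms; sum = 0.0180416 ms.
Propagation delays (d/s per hop): 0.01, 0.00956522, 0.000315, 0.0031 ms; sum = 0.0229802 ms.
Processing at 3 router(s): 3 × 1.2 ms = 3.6 ms.
End-to-end = 3.64 ms.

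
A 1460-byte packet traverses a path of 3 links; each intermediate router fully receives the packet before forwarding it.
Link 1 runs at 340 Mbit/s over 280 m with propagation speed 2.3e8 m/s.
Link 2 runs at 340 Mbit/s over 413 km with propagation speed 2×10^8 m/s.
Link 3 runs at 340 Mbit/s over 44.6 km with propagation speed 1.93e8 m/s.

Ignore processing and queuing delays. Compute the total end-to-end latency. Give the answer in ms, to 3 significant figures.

2.40 ms

L = 1460 × 8 = 11680 bits.
Transmission delay per hop = L/R = 11680/340000000 = 0.0343529 ms; 3 hops → 0.103059 ms.
Propagation delays (d/s per hop): 0.00121739, 2.065, 0.231088 ms; sum = 2.29731 ms.
End-to-end = 2.40 ms.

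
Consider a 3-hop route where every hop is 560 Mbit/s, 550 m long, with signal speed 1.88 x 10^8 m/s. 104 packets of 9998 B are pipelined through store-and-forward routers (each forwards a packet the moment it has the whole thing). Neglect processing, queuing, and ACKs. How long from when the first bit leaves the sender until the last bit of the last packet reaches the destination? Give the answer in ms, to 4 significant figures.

Per-hop transmission t_tx = L/R = 79984/560000000 = 0.142829 ms.
Per-hop propagation t_prop = 550/188000000 = 0.00292553 ms.
Pipeline fill: first packet needs 3·t_tx to clear all hops; remaining 103 packets each add one t_tx.
Total = (3+104-1)·t_tx + 3·t_prop = 106·0.142829 + 3·0.00292553 = 15.15 ms.

15.15 ms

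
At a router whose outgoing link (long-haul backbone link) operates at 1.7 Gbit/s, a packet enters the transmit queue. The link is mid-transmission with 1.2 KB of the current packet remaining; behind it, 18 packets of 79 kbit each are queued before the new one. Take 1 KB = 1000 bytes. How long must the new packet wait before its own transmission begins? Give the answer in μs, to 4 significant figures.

842.1 μs

Each queued packet: L/R = 79000/1700000000 = 46.4706 μs.
18 queued → 836.471 μs.
Plus remaining 9600 bits of current packet: 5.64706 μs.
Queuing delay = 842.1 μs.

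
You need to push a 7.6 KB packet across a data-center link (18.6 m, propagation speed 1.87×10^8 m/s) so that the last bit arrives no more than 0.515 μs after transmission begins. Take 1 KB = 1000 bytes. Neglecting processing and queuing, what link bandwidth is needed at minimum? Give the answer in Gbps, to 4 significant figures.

146.3 Gbps

L = 60800 bits.
Propagation delay = 18.6 / 187000000 = 0.0994652 μs.
Transmission budget = 0.515 − 0.0994652 = 0.415535 μs.
R ≥ L / t_tx = 60800 bits / 4.15535e-07 s = 146.3 Gbps.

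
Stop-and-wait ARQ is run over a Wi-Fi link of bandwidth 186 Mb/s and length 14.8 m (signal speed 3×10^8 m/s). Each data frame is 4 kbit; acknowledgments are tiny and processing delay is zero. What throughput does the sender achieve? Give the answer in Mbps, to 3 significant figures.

185 Mbps

t_tx = L/R = 4000/186000000 = 2.15054e-05 s.
t_prop = 14.8/300000000 = 4.93333e-08 s; RTT = 9.86667e-08 s.
Cycle = t_tx + RTT = 2.1604e-05 s.
Throughput = L / cycle = 4000 / 2.1604e-05 = 185 Mbps.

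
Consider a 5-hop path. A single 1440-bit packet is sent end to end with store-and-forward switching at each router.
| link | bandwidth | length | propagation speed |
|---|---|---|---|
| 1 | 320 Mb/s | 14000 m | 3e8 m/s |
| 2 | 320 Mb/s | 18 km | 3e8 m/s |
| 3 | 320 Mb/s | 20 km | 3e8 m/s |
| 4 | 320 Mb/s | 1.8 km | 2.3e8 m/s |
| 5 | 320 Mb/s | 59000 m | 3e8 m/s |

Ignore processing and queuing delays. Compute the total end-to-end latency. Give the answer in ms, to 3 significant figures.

Transmission delay per hop = L/R = 1440/320000000 = 0.0045 ms; 5 hops → 0.0225 ms.
Propagation delays (d/s per hop): 0.0466667, 0.06, 0.0666667, 0.00782609, 0.196667 ms; sum = 0.377826 ms.
End-to-end = 0.400 ms.

0.400 ms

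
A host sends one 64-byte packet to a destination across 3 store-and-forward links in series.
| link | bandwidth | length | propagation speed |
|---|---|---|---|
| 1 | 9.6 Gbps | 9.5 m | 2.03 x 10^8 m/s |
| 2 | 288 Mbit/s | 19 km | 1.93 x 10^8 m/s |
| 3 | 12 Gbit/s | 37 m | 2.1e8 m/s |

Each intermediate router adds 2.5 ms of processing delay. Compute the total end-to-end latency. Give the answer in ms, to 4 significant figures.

5.101 ms

L = 64 × 8 = 512 bits.
Transmission delays (L/R per hop): 5.33333e-05, 0.00177778, 4.26667e-05 ms; sum = 0.00187378 ms.
Propagation delays (d/s per hop): 4.6798e-05, 0.0984456, 0.00017619 ms; sum = 0.0986686 ms.
Processing at 2 router(s): 2 × 2.5 ms = 5 ms.
End-to-end = 5.101 ms.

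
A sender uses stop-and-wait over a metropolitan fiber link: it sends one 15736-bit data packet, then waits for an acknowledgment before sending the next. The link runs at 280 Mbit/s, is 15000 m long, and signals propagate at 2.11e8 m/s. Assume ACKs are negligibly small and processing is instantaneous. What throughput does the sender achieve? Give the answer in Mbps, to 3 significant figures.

t_tx = L/R = 15736/280000000 = 5.62e-05 s.
t_prop = 15000/211000000 = 7.109e-05 s; RTT = 0.00014218 s.
Cycle = t_tx + RTT = 0.00019838 s.
Throughput = L / cycle = 15736 / 0.00019838 = 79.3 Mbps.

79.3 Mbps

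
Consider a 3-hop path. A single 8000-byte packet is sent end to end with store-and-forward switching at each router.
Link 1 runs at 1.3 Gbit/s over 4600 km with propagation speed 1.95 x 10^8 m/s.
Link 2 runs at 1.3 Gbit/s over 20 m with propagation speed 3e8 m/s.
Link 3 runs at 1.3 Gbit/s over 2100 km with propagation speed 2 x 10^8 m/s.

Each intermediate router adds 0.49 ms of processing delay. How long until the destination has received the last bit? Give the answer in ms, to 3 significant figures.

35.2 ms

L = 8000 × 8 = 64000 bits.
Transmission delay per hop = L/R = 64000/1300000000 = 0.0492308 ms; 3 hops → 0.147692 ms.
Propagation delays (d/s per hop): 23.5897, 6.66667e-05, 10.5 ms; sum = 34.0898 ms.
Processing at 2 router(s): 2 × 0.49 ms = 0.98 ms.
End-to-end = 35.2 ms.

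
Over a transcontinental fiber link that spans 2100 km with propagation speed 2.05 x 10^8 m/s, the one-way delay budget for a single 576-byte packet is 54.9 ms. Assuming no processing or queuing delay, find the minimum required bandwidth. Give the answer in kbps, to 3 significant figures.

103 kbps

L = 4608 bits.
Propagation delay = 2100000 / 2.05e+08 = 10.2439 ms.
Transmission budget = 54.9 − 10.2439 = 44.6561 ms.
R ≥ L / t_tx = 4608 bits / 0.0446561 s = 103 kbps.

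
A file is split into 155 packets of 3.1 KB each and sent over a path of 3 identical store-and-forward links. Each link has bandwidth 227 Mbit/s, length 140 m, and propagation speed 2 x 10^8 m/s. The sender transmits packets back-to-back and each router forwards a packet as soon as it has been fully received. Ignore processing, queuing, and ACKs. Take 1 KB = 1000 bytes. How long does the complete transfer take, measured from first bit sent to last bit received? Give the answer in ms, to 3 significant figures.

Per-hop transmission t_tx = L/R = 24800/227000000 = 0.109251 ms.
Per-hop propagation t_prop = 140/200000000 = 0.0007 ms.
Pipeline fill: first packet needs 3·t_tx to clear all hops; remaining 154 packets each add one t_tx.
Total = (3+155-1)·t_tx + 3·t_prop = 157·0.109251 + 3·0.0007 = 17.2 ms.

17.2 ms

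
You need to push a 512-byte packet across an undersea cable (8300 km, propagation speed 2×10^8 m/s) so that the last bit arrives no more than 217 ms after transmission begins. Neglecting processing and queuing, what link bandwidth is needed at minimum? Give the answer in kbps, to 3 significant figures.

23.3 kbps

L = 4096 bits.
Propagation delay = 8300000 / 200000000 = 41.5 ms.
Transmission budget = 217 − 41.5 = 175.5 ms.
R ≥ L / t_tx = 4096 bits / 0.1755 s = 23.3 kbps.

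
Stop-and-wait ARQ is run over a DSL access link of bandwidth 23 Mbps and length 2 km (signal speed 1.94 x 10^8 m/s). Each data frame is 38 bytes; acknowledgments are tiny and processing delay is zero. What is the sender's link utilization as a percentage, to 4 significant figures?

t_tx = L/R = 304/23000000 = 1.32174e-05 s.
t_prop = 2000/194000000 = 1.03093e-05 s; RTT = 2.06186e-05 s.
Cycle = t_tx + RTT = 3.38359e-05 s.
Utilization = t_tx / cycle = 1.32174e-05/3.38359e-05 = 39.06 %.

39.06 %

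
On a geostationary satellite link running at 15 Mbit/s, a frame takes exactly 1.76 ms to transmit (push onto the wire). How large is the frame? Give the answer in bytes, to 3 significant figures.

L = R × t_tx = 15000000 b/s × 0.00176 s = 26400 bits.
In bytes: 26400 / 8 = 3300 bytes.

3300 bytes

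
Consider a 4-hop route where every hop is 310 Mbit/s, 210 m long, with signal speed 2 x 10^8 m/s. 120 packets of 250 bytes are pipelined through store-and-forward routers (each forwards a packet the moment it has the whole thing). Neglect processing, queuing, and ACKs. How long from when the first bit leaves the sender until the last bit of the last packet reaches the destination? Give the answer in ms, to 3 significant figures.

Per-hop transmission t_tx = L/R = 2000/310000000 = 0.00645161 ms.
Per-hop propagation t_prop = 210/200000000 = 0.00105 ms.
Pipeline fill: first packet needs 4·t_tx to clear all hops; remaining 119 packets each add one t_tx.
Total = (4+120-1)·t_tx + 4·t_prop = 123·0.00645161 + 4·0.00105 = 0.798 ms.

0.798 ms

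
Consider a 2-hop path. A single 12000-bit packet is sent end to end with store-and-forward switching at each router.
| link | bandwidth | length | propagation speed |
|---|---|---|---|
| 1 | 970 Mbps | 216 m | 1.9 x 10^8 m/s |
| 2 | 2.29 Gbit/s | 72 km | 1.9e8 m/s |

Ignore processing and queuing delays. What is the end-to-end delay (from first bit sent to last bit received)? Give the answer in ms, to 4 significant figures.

0.3977 ms

Transmission delays (L/R per hop): 0.0123711, 0.00524017 ms; sum = 0.0176113 ms.
Propagation delays (d/s per hop): 0.00113684, 0.378947 ms; sum = 0.380084 ms.
End-to-end = 0.3977 ms.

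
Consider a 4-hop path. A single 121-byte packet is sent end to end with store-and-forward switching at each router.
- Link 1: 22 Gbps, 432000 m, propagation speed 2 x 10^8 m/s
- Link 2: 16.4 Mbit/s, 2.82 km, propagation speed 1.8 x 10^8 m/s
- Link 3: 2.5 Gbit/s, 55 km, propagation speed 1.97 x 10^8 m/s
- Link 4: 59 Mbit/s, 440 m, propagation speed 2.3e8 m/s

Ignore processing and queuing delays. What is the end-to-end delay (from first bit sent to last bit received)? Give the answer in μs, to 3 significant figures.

2530 μs

L = 121 × 8 = 968 bits.
Transmission delays (L/R per hop): 0.044, 59.0244, 0.3872, 16.4068 μs; sum = 75.8624 μs.
Propagation delays (d/s per hop): 2160, 15.6667, 279.188, 1.91304 μs; sum = 2456.77 μs.
End-to-end = 2530 μs.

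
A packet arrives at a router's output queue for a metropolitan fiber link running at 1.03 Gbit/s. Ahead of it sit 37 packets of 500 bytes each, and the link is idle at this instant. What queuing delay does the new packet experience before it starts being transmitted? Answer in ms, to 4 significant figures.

Each queued packet: L/R = 4000/1030000000 = 0.0038835 ms.
37 queued → 0.143689 ms.
Queuing delay = 0.1437 ms.

0.1437 ms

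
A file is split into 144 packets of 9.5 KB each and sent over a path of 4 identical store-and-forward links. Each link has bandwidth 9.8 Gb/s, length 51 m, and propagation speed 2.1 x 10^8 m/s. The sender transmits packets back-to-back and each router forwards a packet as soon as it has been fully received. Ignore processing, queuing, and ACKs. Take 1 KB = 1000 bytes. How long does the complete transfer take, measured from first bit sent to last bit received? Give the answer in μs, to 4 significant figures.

1141 μs

Per-hop transmission t_tx = L/R = 76000/9800000000 = 7.7551 μs.
Per-hop propagation t_prop = 51/210000000 = 0.242857 μs.
Pipeline fill: first packet needs 4·t_tx to clear all hops; remaining 143 packets each add one t_tx.
Total = (4+144-1)·t_tx + 4·t_prop = 147·7.7551 + 4·0.242857 = 1141 μs.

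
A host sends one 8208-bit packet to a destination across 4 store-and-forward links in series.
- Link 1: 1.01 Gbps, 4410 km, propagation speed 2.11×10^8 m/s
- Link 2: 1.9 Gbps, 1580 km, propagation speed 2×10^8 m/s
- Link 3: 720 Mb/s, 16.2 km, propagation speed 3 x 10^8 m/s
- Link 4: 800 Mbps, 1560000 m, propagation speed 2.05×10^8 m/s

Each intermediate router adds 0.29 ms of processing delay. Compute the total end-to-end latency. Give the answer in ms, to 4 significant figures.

Transmission delays (L/R per hop): 0.00812673, 0.00432, 0.0114, 0.01026 ms; sum = 0.0341067 ms.
Propagation delays (d/s per hop): 20.9005, 7.9, 0.054, 7.60976 ms; sum = 36.4642 ms.
Processing at 3 router(s): 3 × 0.29 ms = 0.87 ms.
End-to-end = 37.37 ms.

37.37 ms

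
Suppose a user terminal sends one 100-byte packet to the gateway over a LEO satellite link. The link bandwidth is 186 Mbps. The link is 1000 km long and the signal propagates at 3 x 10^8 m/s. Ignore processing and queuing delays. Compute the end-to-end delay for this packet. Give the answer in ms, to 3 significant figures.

3.34 ms

L = 100 × 8 = 800 bits.
Transmission delay = L/R = 800 / 186000000 = 0.00430108 ms.
Propagation delay = d/s = 1000000 m / 300000000 m/s = 3.33333 ms.
Total = 3.34 ms.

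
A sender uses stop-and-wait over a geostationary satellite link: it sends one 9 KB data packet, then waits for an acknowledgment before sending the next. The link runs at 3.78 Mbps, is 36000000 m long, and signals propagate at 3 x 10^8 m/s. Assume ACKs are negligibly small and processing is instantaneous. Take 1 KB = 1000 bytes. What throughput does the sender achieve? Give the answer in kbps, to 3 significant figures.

t_tx = L/R = 72000/3780000 = 0.0190476 s.
t_prop = 36000000/300000000 = 0.12 s; RTT = 0.24 s.
Cycle = t_tx + RTT = 0.259048 s.
Throughput = L / cycle = 72000 / 0.259048 = 278 kbps.

278 kbps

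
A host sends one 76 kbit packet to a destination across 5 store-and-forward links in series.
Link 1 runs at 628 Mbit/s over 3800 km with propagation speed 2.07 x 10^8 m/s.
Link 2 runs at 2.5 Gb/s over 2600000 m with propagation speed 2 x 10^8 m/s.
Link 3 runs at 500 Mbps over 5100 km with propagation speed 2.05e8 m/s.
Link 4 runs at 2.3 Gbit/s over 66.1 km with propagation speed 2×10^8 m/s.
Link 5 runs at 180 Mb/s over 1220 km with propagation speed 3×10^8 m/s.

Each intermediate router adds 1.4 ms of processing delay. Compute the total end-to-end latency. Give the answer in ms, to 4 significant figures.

66.99 ms

L = 76000 bits.
Transmission delays (L/R per hop): 0.121019, 0.0304, 0.152, 0.0330435, 0.422222 ms; sum = 0.758685 ms.
Propagation delays (d/s per hop): 18.3575, 13, 24.878, 0.3305, 4.06667 ms; sum = 60.6327 ms.
Processing at 4 router(s): 4 × 1.4 ms = 5.6 ms.
End-to-end = 66.99 ms.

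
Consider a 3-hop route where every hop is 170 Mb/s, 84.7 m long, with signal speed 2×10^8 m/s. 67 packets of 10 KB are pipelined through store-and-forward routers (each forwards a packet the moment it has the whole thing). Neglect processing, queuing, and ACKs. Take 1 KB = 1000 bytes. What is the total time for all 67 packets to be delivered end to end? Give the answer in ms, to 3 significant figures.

Per-hop transmission t_tx = L/R = 80000/170000000 = 0.470588 ms.
Per-hop propagation t_prop = 84.7/200000000 = 0.0004235 ms.
Pipeline fill: first packet needs 3·t_tx to clear all hops; remaining 66 packets each add one t_tx.
Total = (3+67-1)·t_tx + 3·t_prop = 69·0.470588 + 3·0.0004235 = 32.5 ms.

32.5 ms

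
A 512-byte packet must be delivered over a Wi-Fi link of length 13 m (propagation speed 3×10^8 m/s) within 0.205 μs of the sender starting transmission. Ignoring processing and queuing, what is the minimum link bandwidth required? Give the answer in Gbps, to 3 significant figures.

25.3 Gbps

L = 4096 bits.
Propagation delay = 13 / 300000000 = 0.0433333 μs.
Transmission budget = 0.205 − 0.0433333 = 0.161667 μs.
R ≥ L / t_tx = 4096 bits / 1.61667e-07 s = 25.3 Gbps.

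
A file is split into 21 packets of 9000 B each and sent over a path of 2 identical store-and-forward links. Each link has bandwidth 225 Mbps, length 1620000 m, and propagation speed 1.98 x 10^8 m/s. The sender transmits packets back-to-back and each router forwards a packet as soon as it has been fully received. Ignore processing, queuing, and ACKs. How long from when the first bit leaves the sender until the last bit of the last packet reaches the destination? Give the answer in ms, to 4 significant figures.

Per-hop transmission t_tx = L/R = 72000/225000000 = 0.32 ms.
Per-hop propagation t_prop = 1620000/198000000 = 8.18182 ms.
Pipeline fill: first packet needs 2·t_tx to clear all hops; remaining 20 packets each add one t_tx.
Total = (2+21-1)·t_tx + 2·t_prop = 22·0.32 + 2·8.18182 = 23.40 ms.

23.40 ms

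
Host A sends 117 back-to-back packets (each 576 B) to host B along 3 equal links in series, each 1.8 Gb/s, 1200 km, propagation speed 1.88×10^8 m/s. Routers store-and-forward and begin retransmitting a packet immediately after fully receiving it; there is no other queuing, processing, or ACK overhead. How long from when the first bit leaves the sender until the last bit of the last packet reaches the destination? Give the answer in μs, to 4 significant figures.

19450 μs

Per-hop transmission t_tx = L/R = 4608/1800000000 = 2.56 μs.
Per-hop propagation t_prop = 1200000/188000000 = 6382.98 μs.
Pipeline fill: first packet needs 3·t_tx to clear all hops; remaining 116 packets each add one t_tx.
Total = (3+117-1)·t_tx + 3·t_prop = 119·2.56 + 3·6382.98 = 19450 μs.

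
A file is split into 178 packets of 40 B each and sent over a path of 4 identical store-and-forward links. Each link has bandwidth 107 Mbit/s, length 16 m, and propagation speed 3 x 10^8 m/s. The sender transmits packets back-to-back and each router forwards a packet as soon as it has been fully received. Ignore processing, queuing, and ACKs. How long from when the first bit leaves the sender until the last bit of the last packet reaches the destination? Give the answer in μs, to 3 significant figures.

Per-hop transmission t_tx = L/R = 320/107000000 = 2.99065 μs.
Per-hop propagation t_prop = 16/300000000 = 0.0533333 μs.
Pipeline fill: first packet needs 4·t_tx to clear all hops; remaining 177 packets each add one t_tx.
Total = (4+178-1)·t_tx + 4·t_prop = 181·2.99065 + 4·0.0533333 = 542 μs.

542 μs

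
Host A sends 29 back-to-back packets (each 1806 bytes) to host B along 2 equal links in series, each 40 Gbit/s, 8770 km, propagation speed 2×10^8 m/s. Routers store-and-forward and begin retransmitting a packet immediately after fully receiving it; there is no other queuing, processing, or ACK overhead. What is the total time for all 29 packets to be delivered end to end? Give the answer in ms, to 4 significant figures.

87.71 ms

Per-hop transmission t_tx = L/R = 14448/40000000000 = 0.0003612 ms.
Per-hop propagation t_prop = 8770000/200000000 = 43.85 ms.
Pipeline fill: first packet needs 2·t_tx to clear all hops; remaining 28 packets each add one t_tx.
Total = (2+29-1)·t_tx + 2·t_prop = 30·0.0003612 + 2·43.85 = 87.71 ms.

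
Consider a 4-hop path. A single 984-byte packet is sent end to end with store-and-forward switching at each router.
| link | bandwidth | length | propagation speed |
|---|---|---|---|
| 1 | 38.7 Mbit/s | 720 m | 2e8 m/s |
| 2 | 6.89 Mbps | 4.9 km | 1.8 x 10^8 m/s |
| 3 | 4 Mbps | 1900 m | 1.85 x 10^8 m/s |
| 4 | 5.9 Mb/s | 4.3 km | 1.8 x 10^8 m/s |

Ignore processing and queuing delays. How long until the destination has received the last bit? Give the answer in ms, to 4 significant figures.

L = 984 × 8 = 7872 bits.
Transmission delays (L/R per hop): 0.203411, 1.14253, 1.968, 1.33424 ms; sum = 4.64817 ms.
Propagation delays (d/s per hop): 0.0036, 0.0272222, 0.0102703, 0.0238889 ms; sum = 0.0649814 ms.
End-to-end = 4.713 ms.

4.713 ms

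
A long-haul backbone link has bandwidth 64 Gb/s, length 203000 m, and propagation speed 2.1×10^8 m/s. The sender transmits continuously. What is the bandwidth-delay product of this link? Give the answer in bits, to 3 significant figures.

61900000 bits

Propagation delay = 203000 / 210000000 = 0.000966667 s.
BDP = R × t_prop = 64000000000 × 0.000966667 = 61866700 bits.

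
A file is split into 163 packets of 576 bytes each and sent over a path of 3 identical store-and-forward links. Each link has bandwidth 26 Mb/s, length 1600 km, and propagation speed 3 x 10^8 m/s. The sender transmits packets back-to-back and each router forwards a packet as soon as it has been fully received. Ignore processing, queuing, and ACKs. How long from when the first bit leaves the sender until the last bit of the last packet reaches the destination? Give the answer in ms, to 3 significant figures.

Per-hop transmission t_tx = L/R = 4608/26000000 = 0.177231 ms.
Per-hop propagation t_prop = 1600000/300000000 = 5.33333 ms.
Pipeline fill: first packet needs 3·t_tx to clear all hops; remaining 162 packets each add one t_tx.
Total = (3+163-1)·t_tx + 3·t_prop = 165·0.177231 + 3·5.33333 = 45.2 ms.

45.2 ms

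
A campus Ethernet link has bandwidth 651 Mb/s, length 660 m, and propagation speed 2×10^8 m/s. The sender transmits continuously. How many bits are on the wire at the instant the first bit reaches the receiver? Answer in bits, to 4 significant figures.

Propagation delay = 660 / 200000000 = 3.3e-06 s.
BDP = R × t_prop = 651000000 × 3.3e-06 = 2148.3 bits.

2148 bits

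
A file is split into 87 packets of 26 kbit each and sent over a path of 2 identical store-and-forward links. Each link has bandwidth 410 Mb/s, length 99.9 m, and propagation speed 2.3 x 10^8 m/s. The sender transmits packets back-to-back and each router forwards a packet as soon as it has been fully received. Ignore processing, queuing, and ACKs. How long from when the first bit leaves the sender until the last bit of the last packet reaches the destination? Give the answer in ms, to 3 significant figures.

5.58 ms

Per-hop transmission t_tx = L/R = 26000/410000000 = 0.0634146 ms.
Per-hop propagation t_prop = 99.9/2.3e+08 = 0.000434348 ms.
Pipeline fill: first packet needs 2·t_tx to clear all hops; remaining 86 packets each add one t_tx.
Total = (2+87-1)·t_tx + 2·t_prop = 88·0.0634146 + 2·0.000434348 = 5.58 ms.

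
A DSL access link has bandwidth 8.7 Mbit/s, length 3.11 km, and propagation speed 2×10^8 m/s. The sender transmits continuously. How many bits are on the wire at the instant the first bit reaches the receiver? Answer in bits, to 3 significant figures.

Propagation delay = 3110 / 200000000 = 1.555e-05 s.
BDP = R × t_prop = 8700000 × 1.555e-05 = 135.285 bits.

135 bits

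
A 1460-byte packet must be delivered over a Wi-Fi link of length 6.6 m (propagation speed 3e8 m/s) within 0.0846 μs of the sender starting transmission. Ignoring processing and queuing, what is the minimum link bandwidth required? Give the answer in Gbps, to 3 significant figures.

L = 11680 bits.
Propagation delay = 6.6 / 300000000 = 0.022 μs.
Transmission budget = 0.0846 − 0.022 = 0.0626 μs.
R ≥ L / t_tx = 11680 bits / 6.26e-08 s = 187 Gbps.

187 Gbps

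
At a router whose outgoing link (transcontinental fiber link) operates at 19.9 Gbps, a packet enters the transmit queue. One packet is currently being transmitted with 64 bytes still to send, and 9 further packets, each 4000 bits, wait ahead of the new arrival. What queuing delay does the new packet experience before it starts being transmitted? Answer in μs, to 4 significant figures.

Each queued packet: L/R = 4000/19900000000 = 0.201005 μs.
9 queued → 1.80905 μs.
Plus remaining 512 bits of current packet: 0.0257286 μs.
Queuing delay = 1.835 μs.

1.835 μs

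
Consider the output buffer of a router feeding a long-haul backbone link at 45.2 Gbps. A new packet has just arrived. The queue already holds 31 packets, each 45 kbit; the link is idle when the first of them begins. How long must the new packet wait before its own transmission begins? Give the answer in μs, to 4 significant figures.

Each queued packet: L/R = 45000/45200000000 = 0.995575 μs.
31 queued → 30.8628 μs.
Queuing delay = 30.86 μs.

30.86 μs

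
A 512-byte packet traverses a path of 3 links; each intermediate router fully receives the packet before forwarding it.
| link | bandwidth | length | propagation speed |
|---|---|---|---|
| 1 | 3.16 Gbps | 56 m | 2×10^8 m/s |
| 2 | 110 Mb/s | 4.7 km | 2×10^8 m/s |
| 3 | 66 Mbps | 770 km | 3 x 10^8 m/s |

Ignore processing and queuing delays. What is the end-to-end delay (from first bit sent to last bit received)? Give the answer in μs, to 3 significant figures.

L = 512 × 8 = 4096 bits.
Transmission delays (L/R per hop): 1.2962, 37.2364, 62.0606 μs; sum = 100.593 μs.
Propagation delays (d/s per hop): 0.28, 23.5, 2566.67 μs; sum = 2590.45 μs.
End-to-end = 2690 μs.

2690 μs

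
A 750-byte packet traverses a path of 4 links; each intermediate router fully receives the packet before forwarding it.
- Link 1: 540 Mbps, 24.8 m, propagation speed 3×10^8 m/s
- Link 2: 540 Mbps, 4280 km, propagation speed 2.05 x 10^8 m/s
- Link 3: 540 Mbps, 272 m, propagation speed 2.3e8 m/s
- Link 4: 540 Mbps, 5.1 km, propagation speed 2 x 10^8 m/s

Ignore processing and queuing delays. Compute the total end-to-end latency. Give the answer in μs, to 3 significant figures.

20900 μs

L = 750 × 8 = 6000 bits.
Transmission delay per hop = L/R = 6000/540000000 = 11.1111 μs; 4 hops → 44.4444 μs.
Propagation delays (d/s per hop): 0.0826667, 20878, 1.18261, 25.5 μs; sum = 20904.8 μs.
End-to-end = 20900 μs.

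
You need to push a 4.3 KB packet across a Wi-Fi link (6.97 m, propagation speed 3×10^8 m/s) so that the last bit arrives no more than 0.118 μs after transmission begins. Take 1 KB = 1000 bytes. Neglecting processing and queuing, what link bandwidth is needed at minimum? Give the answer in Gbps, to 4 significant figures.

L = 34400 bits.
Propagation delay = 6.97 / 300000000 = 0.0232333 μs.
Transmission budget = 0.118 − 0.0232333 = 0.0947667 μs.
R ≥ L / t_tx = 34400 bits / 9.47667e-08 s = 363.0 Gbps.

363.0 Gbps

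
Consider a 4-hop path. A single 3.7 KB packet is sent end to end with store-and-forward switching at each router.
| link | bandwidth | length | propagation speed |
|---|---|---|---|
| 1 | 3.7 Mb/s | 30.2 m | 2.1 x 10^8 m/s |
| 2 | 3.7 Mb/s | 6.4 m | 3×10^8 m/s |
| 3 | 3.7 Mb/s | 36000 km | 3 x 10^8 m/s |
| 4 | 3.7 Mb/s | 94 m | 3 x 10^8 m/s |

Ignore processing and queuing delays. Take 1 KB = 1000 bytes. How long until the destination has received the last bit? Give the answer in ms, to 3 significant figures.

152 ms

L = 29600 bits.
Transmission delay per hop = L/R = 29600/3700000 = 8 ms; 4 hops → 32 ms.
Propagation delays (d/s per hop): 0.00014381, 2.13333e-05, 120, 0.000313333 ms; sum = 120 ms.
End-to-end = 152 ms.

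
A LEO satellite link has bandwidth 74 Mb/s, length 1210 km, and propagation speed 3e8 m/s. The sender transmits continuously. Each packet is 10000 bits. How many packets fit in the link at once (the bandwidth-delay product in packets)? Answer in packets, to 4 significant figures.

29.85 packets

Propagation delay = 1210000 / 300000000 = 0.00403333 s.
BDP = R × t_prop = 74000000 × 0.00403333 = 298467 bits.
In packets of 10000 bits: 29.85 packets.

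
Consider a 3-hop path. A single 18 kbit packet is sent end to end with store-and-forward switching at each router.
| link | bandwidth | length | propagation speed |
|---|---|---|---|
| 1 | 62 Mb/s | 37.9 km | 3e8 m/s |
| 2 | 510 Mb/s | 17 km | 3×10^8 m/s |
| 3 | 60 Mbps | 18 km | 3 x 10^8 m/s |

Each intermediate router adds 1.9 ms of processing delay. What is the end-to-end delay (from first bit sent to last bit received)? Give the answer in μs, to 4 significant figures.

L = 18000 bits.
Transmission delays (L/R per hop): 290.323, 35.2941, 300 μs; sum = 625.617 μs.
Propagation delays (d/s per hop): 126.333, 56.6667, 60 μs; sum = 243 μs.
Processing at 2 router(s): 2 × 1.9 ms = 3800 μs.
End-to-end = 4669 μs.

4669 μs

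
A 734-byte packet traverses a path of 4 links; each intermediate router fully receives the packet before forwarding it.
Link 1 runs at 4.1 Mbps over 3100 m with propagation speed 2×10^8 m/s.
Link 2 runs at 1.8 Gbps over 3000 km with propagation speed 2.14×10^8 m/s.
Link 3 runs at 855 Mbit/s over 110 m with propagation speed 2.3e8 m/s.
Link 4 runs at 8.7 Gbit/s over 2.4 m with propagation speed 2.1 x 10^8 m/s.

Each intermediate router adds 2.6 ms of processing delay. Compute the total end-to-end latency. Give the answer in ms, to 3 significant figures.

23.3 ms

L = 734 × 8 = 5872 bits.
Transmission delays (L/R per hop): 1.4322, 0.00326222, 0.00686784, 0.000674943 ms; sum = 1.443 ms.
Propagation delays (d/s per hop): 0.0155, 14.0187, 0.000478261, 1.14286e-05 ms; sum = 14.0347 ms.
Processing at 3 router(s): 3 × 2.6 ms = 7.8 ms.
End-to-end = 23.3 ms.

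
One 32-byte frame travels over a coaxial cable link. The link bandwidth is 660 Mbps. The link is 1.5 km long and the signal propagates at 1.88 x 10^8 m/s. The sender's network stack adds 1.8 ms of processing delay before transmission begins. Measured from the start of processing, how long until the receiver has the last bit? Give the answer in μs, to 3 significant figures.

1810 μs

L = 32 × 8 = 256 bits.
Transmission delay = L/R = 256 / 660000000 = 0.387879 μs.
Propagation delay = d/s = 1500 m / 188000000 m/s = 7.97872 μs.
Plus processing delay 1.8 ms = 1800 μs.
Total = 1810 μs.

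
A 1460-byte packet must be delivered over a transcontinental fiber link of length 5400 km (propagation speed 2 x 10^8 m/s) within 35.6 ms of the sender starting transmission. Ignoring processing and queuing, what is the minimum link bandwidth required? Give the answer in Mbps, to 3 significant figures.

L = 11680 bits.
Propagation delay = 5400000 / 200000000 = 27 ms.
Transmission budget = 35.6 − 27 = 8.6 ms.
R ≥ L / t_tx = 11680 bits / 0.0086 s = 1.36 Mbps.

1.36 Mbps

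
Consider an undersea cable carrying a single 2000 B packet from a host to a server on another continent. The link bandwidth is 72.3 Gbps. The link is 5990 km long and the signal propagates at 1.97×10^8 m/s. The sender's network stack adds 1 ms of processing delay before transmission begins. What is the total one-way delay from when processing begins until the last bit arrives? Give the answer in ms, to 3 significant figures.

L = 2000 × 8 = 16000 bits.
Transmission delay = L/R = 16000 / 72300000000 = 0.0002213 ms.
Propagation delay = d/s = 5990000 m / 197000000 m/s = 30.4061 ms.
Plus processing delay 1 ms = 1 ms.
Total = 31.4 ms.

31.4 ms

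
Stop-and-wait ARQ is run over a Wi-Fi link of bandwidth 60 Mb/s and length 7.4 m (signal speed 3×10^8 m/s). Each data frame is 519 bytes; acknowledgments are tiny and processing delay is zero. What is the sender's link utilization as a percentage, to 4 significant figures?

99.93 %

t_tx = L/R = 4152/60000000 = 6.92e-05 s.
t_prop = 7.4/300000000 = 2.46667e-08 s; RTT = 4.93333e-08 s.
Cycle = t_tx + RTT = 6.92493e-05 s.
Utilization = t_tx / cycle = 6.92e-05/6.92493e-05 = 99.93 %.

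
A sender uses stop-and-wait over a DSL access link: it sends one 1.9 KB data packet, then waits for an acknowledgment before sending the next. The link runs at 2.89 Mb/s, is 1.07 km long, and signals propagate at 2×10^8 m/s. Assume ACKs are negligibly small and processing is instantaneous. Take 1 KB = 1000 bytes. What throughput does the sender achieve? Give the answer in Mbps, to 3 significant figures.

t_tx = L/R = 15200/2890000 = 0.00525952 s.
t_prop = 1070/200000000 = 5.35e-06 s; RTT = 1.07e-05 s.
Cycle = t_tx + RTT = 0.00527022 s.
Throughput = L / cycle = 15200 / 0.00527022 = 2.88 Mbps.

2.88 Mbps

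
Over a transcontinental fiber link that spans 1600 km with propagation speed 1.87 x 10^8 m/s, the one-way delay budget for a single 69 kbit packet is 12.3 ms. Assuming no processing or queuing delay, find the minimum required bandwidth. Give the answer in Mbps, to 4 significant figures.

Propagation delay = 1600000 / 187000000 = 8.55615 ms.
Transmission budget = 12.3 − 8.55615 = 3.74385 ms.
R ≥ L / t_tx = 69000 bits / 0.00374385 s = 18.43 Mbps.

18.43 Mbps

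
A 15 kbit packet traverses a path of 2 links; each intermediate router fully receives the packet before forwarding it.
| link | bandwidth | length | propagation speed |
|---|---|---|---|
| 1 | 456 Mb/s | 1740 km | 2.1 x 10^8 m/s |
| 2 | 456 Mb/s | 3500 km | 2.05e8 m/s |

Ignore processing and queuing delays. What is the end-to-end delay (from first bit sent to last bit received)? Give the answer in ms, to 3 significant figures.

25.4 ms

L = 15000 bits.
Transmission delay per hop = L/R = 15000/456000000 = 0.0328947 ms; 2 hops → 0.0657895 ms.
Propagation delays (d/s per hop): 8.28571, 17.0732 ms; sum = 25.3589 ms.
End-to-end = 25.4 ms.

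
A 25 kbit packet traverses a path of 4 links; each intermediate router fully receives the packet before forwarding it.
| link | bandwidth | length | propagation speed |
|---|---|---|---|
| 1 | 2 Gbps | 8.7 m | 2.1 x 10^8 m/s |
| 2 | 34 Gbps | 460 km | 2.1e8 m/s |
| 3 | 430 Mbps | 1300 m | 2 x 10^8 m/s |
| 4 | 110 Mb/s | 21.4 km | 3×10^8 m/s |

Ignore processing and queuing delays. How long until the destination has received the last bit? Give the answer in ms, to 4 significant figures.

2.567 ms

L = 25000 bits.
Transmission delays (L/R per hop): 0.0125, 0.000735294, 0.0581395, 0.227273 ms; sum = 0.298648 ms.
Propagation delays (d/s per hop): 4.14286e-05, 2.19048, 0.0065, 0.0713333 ms; sum = 2.26835 ms.
End-to-end = 2.567 ms.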